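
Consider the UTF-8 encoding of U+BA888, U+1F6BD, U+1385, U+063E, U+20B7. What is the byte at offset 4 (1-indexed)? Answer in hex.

1-indexed offset 4 is 0-indexed offset 3.
U+BA888 → 4-byte form F2 BA A2 88 at offsets 0–3.
Offset 3 falls in char 1's range; it's byte 4 of F2 BA A2 88 = 0x88.

0x88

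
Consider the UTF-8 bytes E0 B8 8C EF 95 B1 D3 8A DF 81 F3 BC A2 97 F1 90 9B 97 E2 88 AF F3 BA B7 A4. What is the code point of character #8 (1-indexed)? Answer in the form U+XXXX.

Offset 0: leading byte 0xE0 = 11100000 → 3-byte char #1 = E0 B8 8C.
Offset 3: leading byte 0xEF = 11101111 → 3-byte char #2 = EF 95 B1.
Offset 6: leading byte 0xD3 = 11010011 → 2-byte char #3 = D3 8A.
Offset 8: leading byte 0xDF = 11011111 → 2-byte char #4 = DF 81.
Offset 10: leading byte 0xF3 = 11110011 → 4-byte char #5 = F3 BC A2 97.
Offset 14: leading byte 0xF1 = 11110001 → 4-byte char #6 = F1 90 9B 97.
Offset 18: leading byte 0xE2 = 11100010 → 3-byte char #7 = E2 88 AF.
Offset 21: leading byte 0xF3 = 11110011 → 4-byte char #8 = F3 BA B7 A4.
Leading byte 0xF3 = 11110011 matches 11110xxx → 4-byte sequence.
Byte 1: 0xF3 = 11110011, payload 011 (3 bits).
Byte 2: 0xBA = 10111010 (10xxxxxx ✓), payload 111010.
Byte 3: 0xB7 = 10110111 (10xxxxxx ✓), payload 110111.
Byte 4: 0xA4 = 10100100 (10xxxxxx ✓), payload 100100.
Concatenate: 011111010110111100100 = 0xFADE4 (21 bits → U+FADE4).

U+FADE4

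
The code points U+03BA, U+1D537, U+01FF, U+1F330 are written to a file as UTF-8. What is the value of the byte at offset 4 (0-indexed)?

0x94

U+03BA → 2-byte form CE BA at offsets 0–1.
U+1D537 → 4-byte form F0 9D 94 B7 at offsets 2–5.
Offset 4 falls in char 2's range; it's byte 3 of F0 9D 94 B7 = 0x94.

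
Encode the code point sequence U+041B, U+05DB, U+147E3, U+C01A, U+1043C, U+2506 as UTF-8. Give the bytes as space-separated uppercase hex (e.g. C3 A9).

U+041B: 2-byte form → D0 9B.
U+05DB: 2-byte form → D7 9B.
U+147E3: 4-byte form → F0 94 9F A3.
U+C01A: 3-byte form → EC 80 9A.
U+1043C: 4-byte form → F0 90 90 BC.
U+2506: 3-byte form → E2 94 86.
Concatenated (18 bytes): D0 9B D7 9B F0 94 9F A3 EC 80 9A F0 90 90 BC E2 94 86.

D0 9B D7 9B F0 94 9F A3 EC 80 9A F0 90 90 BC E2 94 86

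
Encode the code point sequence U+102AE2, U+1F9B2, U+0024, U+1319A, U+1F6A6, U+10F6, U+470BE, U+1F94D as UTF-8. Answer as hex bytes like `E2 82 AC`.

U+102AE2: 4-byte form → F4 82 AB A2.
U+1F9B2: 4-byte form → F0 9F A6 B2.
U+0024: 1-byte form → 24.
U+1319A: 4-byte form → F0 93 86 9A.
U+1F6A6: 4-byte form → F0 9F 9A A6.
U+10F6: 3-byte form → E1 83 B6.
U+470BE: 4-byte form → F1 87 82 BE.
U+1F94D: 4-byte form → F0 9F A5 8D.
Concatenated (28 bytes): F4 82 AB A2 F0 9F A6 B2 24 F0 93 86 9A F0 9F 9A A6 E1 83 B6 F1 87 82 BE F0 9F A5 8D.

F4 82 AB A2 F0 9F A6 B2 24 F0 93 86 9A F0 9F 9A A6 E1 83 B6 F1 87 82 BE F0 9F A5 8D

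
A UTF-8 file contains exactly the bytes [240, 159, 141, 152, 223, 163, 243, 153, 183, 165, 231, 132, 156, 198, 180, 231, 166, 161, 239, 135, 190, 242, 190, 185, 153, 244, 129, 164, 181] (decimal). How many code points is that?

9

Byte at offset 0: 0xF0 = 11110000 → 4-byte char (#1). Advance 4.
Byte at offset 4: 0xDF = 11011111 → 2-byte char (#2). Advance 2.
Byte at offset 6: 0xF3 = 11110011 → 4-byte char (#3). Advance 4.
Byte at offset 10: 0xE7 = 11100111 → 3-byte char (#4). Advance 3.
Byte at offset 13: 0xC6 = 11000110 → 2-byte char (#5). Advance 2.
Byte at offset 15: 0xE7 = 11100111 → 3-byte char (#6). Advance 3.
Byte at offset 18: 0xEF = 11101111 → 3-byte char (#7). Advance 3.
Byte at offset 21: 0xF2 = 11110010 → 4-byte char (#8). Advance 4.
Byte at offset 25: 0xF4 = 11110100 → 4-byte char (#9). Advance 4.
Reached end at offset 29 after 9 code points.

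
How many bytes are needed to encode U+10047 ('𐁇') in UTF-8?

U+10047 = 0x10047. UTF-8 uses 1 byte below 0x80, 2 below 0x800, 3 below 0x10000, 4 up to 0x10FFFF. 0x10047 is in U+10000–U+10FFFF → 4 bytes.

4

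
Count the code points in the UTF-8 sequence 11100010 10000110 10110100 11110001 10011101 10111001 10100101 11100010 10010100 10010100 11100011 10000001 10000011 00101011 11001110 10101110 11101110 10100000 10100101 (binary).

7

Byte at offset 0: 0xE2 = 11100010 → 3-byte char (#1). Advance 3.
Byte at offset 3: 0xF1 = 11110001 → 4-byte char (#2). Advance 4.
Byte at offset 7: 0xE2 = 11100010 → 3-byte char (#3). Advance 3.
Byte at offset 10: 0xE3 = 11100011 → 3-byte char (#4). Advance 3.
Byte at offset 13: 0x2B = 00101011 → 1-byte char (#5). Advance 1.
Byte at offset 14: 0xCE = 11001110 → 2-byte char (#6). Advance 2.
Byte at offset 16: 0xEE = 11101110 → 3-byte char (#7). Advance 3.
Reached end at offset 19 after 7 code points.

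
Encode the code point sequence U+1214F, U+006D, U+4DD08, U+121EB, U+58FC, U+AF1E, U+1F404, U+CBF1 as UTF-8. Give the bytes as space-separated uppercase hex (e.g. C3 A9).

U+1214F: 4-byte form → F0 92 85 8F.
U+006D: 1-byte form → 6D.
U+4DD08: 4-byte form → F1 8D B4 88.
U+121EB: 4-byte form → F0 92 87 AB.
U+58FC: 3-byte form → E5 A3 BC.
U+AF1E: 3-byte form → EA BC 9E.
U+1F404: 4-byte form → F0 9F 90 84.
U+CBF1: 3-byte form → EC AF B1.
Concatenated (26 bytes): F0 92 85 8F 6D F1 8D B4 88 F0 92 87 AB E5 A3 BC EA BC 9E F0 9F 90 84 EC AF B1.

F0 92 85 8F 6D F1 8D B4 88 F0 92 87 AB E5 A3 BC EA BC 9E F0 9F 90 84 EC AF B1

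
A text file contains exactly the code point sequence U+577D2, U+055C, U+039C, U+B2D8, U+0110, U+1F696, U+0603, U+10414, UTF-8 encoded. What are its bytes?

U+577D2: 4-byte form → F1 97 9F 92.
U+055C: 2-byte form → D5 9C.
U+039C: 2-byte form → CE 9C.
U+B2D8: 3-byte form → EB 8B 98.
U+0110: 2-byte form → C4 90.
U+1F696: 4-byte form → F0 9F 9A 96.
U+0603: 2-byte form → D8 83.
U+10414: 4-byte form → F0 90 90 94.
Concatenated (23 bytes): F1 97 9F 92 D5 9C CE 9C EB 8B 98 C4 90 F0 9F 9A 96 D8 83 F0 90 90 94.

F1 97 9F 92 D5 9C CE 9C EB 8B 98 C4 90 F0 9F 9A 96 D8 83 F0 90 90 94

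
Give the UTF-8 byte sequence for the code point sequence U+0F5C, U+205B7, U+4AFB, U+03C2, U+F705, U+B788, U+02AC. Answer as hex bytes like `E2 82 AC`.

U+0F5C: 3-byte form → E0 BD 9C.
U+205B7: 4-byte form → F0 A0 96 B7.
U+4AFB: 3-byte form → E4 AB BB.
U+03C2: 2-byte form → CF 82.
U+F705: 3-byte form → EF 9C 85.
U+B788: 3-byte form → EB 9E 88.
U+02AC: 2-byte form → CA AC.
Concatenated (20 bytes): E0 BD 9C F0 A0 96 B7 E4 AB BB CF 82 EF 9C 85 EB 9E 88 CA AC.

E0 BD 9C F0 A0 96 B7 E4 AB BB CF 82 EF 9C 85 EB 9E 88 CA AC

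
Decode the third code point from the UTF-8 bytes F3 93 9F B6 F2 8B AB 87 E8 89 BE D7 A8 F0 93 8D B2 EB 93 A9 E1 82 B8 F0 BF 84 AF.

Offset 0: leading byte 0xF3 = 11110011 → 4-byte char #1 = F3 93 9F B6.
Offset 4: leading byte 0xF2 = 11110010 → 4-byte char #2 = F2 8B AB 87.
Offset 8: leading byte 0xE8 = 11101000 → 3-byte char #3 = E8 89 BE.
Leading byte 0xE8 = 11101000 matches 1110xxxx → 3-byte sequence.
Byte 1: 0xE8 = 11101000, payload 1000 (4 bits).
Byte 2: 0x89 = 10001001 (10xxxxxx ✓), payload 001001.
Byte 3: 0xBE = 10111110 (10xxxxxx ✓), payload 111110.
Concatenate: 1000001001111110 = 0x827E (16 bits → U+827E).

U+827E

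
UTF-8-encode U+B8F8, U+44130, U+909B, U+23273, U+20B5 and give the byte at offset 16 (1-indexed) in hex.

0x82

1-indexed offset 16 is 0-indexed offset 15.
U+B8F8 → 3-byte form EB A3 B8 at offsets 0–2.
U+44130 → 4-byte form F1 84 84 B0 at offsets 3–6.
U+909B → 3-byte form E9 82 9B at offsets 7–9.
U+23273 → 4-byte form F0 A3 89 B3 at offsets 10–13.
U+20B5 → 3-byte form E2 82 B5 at offsets 14–16.
Offset 15 falls in char 5's range; it's byte 2 of E2 82 B5 = 0x82.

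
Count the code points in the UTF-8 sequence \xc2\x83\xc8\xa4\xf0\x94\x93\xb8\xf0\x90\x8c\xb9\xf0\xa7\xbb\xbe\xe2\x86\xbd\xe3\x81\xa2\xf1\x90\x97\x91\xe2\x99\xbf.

Byte at offset 0: 0xC2 = 11000010 → 2-byte char (#1). Advance 2.
Byte at offset 2: 0xC8 = 11001000 → 2-byte char (#2). Advance 2.
Byte at offset 4: 0xF0 = 11110000 → 4-byte char (#3). Advance 4.
Byte at offset 8: 0xF0 = 11110000 → 4-byte char (#4). Advance 4.
Byte at offset 12: 0xF0 = 11110000 → 4-byte char (#5). Advance 4.
Byte at offset 16: 0xE2 = 11100010 → 3-byte char (#6). Advance 3.
Byte at offset 19: 0xE3 = 11100011 → 3-byte char (#7). Advance 3.
Byte at offset 22: 0xF1 = 11110001 → 4-byte char (#8). Advance 4.
Byte at offset 26: 0xE2 = 11100010 → 3-byte char (#9). Advance 3.
Reached end at offset 29 after 9 code points.

9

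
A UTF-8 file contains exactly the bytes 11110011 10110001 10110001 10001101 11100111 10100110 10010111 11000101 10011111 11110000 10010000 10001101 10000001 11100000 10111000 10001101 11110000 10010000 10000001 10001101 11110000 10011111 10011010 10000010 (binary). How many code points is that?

Byte at offset 0: 0xF3 = 11110011 → 4-byte char (#1). Advance 4.
Byte at offset 4: 0xE7 = 11100111 → 3-byte char (#2). Advance 3.
Byte at offset 7: 0xC5 = 11000101 → 2-byte char (#3). Advance 2.
Byte at offset 9: 0xF0 = 11110000 → 4-byte char (#4). Advance 4.
Byte at offset 13: 0xE0 = 11100000 → 3-byte char (#5). Advance 3.
Byte at offset 16: 0xF0 = 11110000 → 4-byte char (#6). Advance 4.
Byte at offset 20: 0xF0 = 11110000 → 4-byte char (#7). Advance 4.
Reached end at offset 24 after 7 code points.

7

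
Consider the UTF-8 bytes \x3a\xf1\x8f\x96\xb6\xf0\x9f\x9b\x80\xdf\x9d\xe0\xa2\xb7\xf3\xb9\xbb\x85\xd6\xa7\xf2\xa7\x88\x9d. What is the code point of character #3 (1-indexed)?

Offset 0: leading byte 0x3A = 00111010 → 1-byte char #1 = 3A.
Offset 1: leading byte 0xF1 = 11110001 → 4-byte char #2 = F1 8F 96 B6.
Offset 5: leading byte 0xF0 = 11110000 → 4-byte char #3 = F0 9F 9B 80.
Leading byte 0xF0 = 11110000 matches 11110xxx → 4-byte sequence.
Byte 1: 0xF0 = 11110000, payload 000 (3 bits).
Byte 2: 0x9F = 10011111 (10xxxxxx ✓), payload 011111.
Byte 3: 0x9B = 10011011 (10xxxxxx ✓), payload 011011.
Byte 4: 0x80 = 10000000 (10xxxxxx ✓), payload 000000.
Concatenate: 000011111011011000000 = 0x1F6C0 (21 bits → U+1F6C0).

U+1F6C0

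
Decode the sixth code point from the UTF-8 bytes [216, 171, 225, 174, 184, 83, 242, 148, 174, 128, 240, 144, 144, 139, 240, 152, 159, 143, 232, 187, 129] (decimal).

Offset 0: leading byte 0xD8 = 11011000 → 2-byte char #1 = D8 AB.
Offset 2: leading byte 0xE1 = 11100001 → 3-byte char #2 = E1 AE B8.
Offset 5: leading byte 0x53 = 01010011 → 1-byte char #3 = 53.
Offset 6: leading byte 0xF2 = 11110010 → 4-byte char #4 = F2 94 AE 80.
Offset 10: leading byte 0xF0 = 11110000 → 4-byte char #5 = F0 90 90 8B.
Offset 14: leading byte 0xF0 = 11110000 → 4-byte char #6 = F0 98 9F 8F.
Leading byte 0xF0 = 11110000 matches 11110xxx → 4-byte sequence.
Byte 1: 0xF0 = 11110000, payload 000 (3 bits).
Byte 2: 0x98 = 10011000 (10xxxxxx ✓), payload 011000.
Byte 3: 0x9F = 10011111 (10xxxxxx ✓), payload 011111.
Byte 4: 0x8F = 10001111 (10xxxxxx ✓), payload 001111.
Concatenate: 000011000011111001111 = 0x187CF (21 bits → U+187CF).

U+187CF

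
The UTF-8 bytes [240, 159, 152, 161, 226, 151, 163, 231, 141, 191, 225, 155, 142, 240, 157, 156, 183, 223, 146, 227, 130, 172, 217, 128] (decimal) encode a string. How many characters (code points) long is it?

Byte at offset 0: 0xF0 = 11110000 → 4-byte char (#1). Advance 4.
Byte at offset 4: 0xE2 = 11100010 → 3-byte char (#2). Advance 3.
Byte at offset 7: 0xE7 = 11100111 → 3-byte char (#3). Advance 3.
Byte at offset 10: 0xE1 = 11100001 → 3-byte char (#4). Advance 3.
Byte at offset 13: 0xF0 = 11110000 → 4-byte char (#5). Advance 4.
Byte at offset 17: 0xDF = 11011111 → 2-byte char (#6). Advance 2.
Byte at offset 19: 0xE3 = 11100011 → 3-byte char (#7). Advance 3.
Byte at offset 22: 0xD9 = 11011001 → 2-byte char (#8). Advance 2.
Reached end at offset 24 after 8 code points.

8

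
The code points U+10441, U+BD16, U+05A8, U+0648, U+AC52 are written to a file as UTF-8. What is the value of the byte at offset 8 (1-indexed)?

0xD6

1-indexed offset 8 is 0-indexed offset 7.
U+10441 → 4-byte form F0 90 91 81 at offsets 0–3.
U+BD16 → 3-byte form EB B4 96 at offsets 4–6.
U+05A8 → 2-byte form D6 A8 at offsets 7–8.
Offset 7 falls in char 3's range; it's byte 1 of D6 A8 = 0xD6.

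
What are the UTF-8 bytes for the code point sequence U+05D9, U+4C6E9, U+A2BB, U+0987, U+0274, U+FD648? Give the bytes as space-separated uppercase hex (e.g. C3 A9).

U+05D9: 2-byte form → D7 99.
U+4C6E9: 4-byte form → F1 8C 9B A9.
U+A2BB: 3-byte form → EA 8A BB.
U+0987: 3-byte form → E0 A6 87.
U+0274: 2-byte form → C9 B4.
U+FD648: 4-byte form → F3 BD 99 88.
Concatenated (18 bytes): D7 99 F1 8C 9B A9 EA 8A BB E0 A6 87 C9 B4 F3 BD 99 88.

D7 99 F1 8C 9B A9 EA 8A BB E0 A6 87 C9 B4 F3 BD 99 88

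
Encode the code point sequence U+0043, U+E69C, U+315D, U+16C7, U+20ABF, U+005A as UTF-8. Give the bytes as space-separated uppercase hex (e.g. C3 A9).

U+0043: 1-byte form → 43.
U+E69C: 3-byte form → EE 9A 9C.
U+315D: 3-byte form → E3 85 9D.
U+16C7: 3-byte form → E1 9B 87.
U+20ABF: 4-byte form → F0 A0 AA BF.
U+005A: 1-byte form → 5A.
Concatenated (15 bytes): 43 EE 9A 9C E3 85 9D E1 9B 87 F0 A0 AA BF 5A.

43 EE 9A 9C E3 85 9D E1 9B 87 F0 A0 AA BF 5A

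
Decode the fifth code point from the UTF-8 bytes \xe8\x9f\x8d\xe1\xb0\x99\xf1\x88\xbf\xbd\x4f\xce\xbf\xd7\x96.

Offset 0: leading byte 0xE8 = 11101000 → 3-byte char #1 = E8 9F 8D.
Offset 3: leading byte 0xE1 = 11100001 → 3-byte char #2 = E1 B0 99.
Offset 6: leading byte 0xF1 = 11110001 → 4-byte char #3 = F1 88 BF BD.
Offset 10: leading byte 0x4F = 01001111 → 1-byte char #4 = 4F.
Offset 11: leading byte 0xCE = 11001110 → 2-byte char #5 = CE BF.
Leading byte 0xCE = 11001110 matches 110xxxxx → 2-byte sequence.
Byte 1: 0xCE = 11001110, payload 01110 (5 bits).
Byte 2: 0xBF = 10111111 (10xxxxxx ✓), payload 111111.
Concatenate: 01110111111 = 0x3BF (11 bits → U+03BF).

U+03BF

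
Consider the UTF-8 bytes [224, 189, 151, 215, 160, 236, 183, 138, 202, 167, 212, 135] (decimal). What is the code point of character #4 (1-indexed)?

Offset 0: leading byte 0xE0 = 11100000 → 3-byte char #1 = E0 BD 97.
Offset 3: leading byte 0xD7 = 11010111 → 2-byte char #2 = D7 A0.
Offset 5: leading byte 0xEC = 11101100 → 3-byte char #3 = EC B7 8A.
Offset 8: leading byte 0xCA = 11001010 → 2-byte char #4 = CA A7.
Leading byte 0xCA = 11001010 matches 110xxxxx → 2-byte sequence.
Byte 1: 0xCA = 11001010, payload 01010 (5 bits).
Byte 2: 0xA7 = 10100111 (10xxxxxx ✓), payload 100111.
Concatenate: 01010100111 = 0x2A7 (11 bits → U+02A7).

U+02A7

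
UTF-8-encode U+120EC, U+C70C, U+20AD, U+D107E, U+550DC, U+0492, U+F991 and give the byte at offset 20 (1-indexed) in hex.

1-indexed offset 20 is 0-indexed offset 19.
U+120EC → 4-byte form F0 92 83 AC at offsets 0–3.
U+C70C → 3-byte form EC 9C 8C at offsets 4–6.
U+20AD → 3-byte form E2 82 AD at offsets 7–9.
U+D107E → 4-byte form F3 91 81 BE at offsets 10–13.
U+550DC → 4-byte form F1 95 83 9C at offsets 14–17.
U+0492 → 2-byte form D2 92 at offsets 18–19.
Offset 19 falls in char 6's range; it's byte 2 of D2 92 = 0x92.

0x92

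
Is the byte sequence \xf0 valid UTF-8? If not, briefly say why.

invalid (sequence truncated)

Leading byte 0xF0 = 11110000 → 4-byte form, but only 1 byte is present.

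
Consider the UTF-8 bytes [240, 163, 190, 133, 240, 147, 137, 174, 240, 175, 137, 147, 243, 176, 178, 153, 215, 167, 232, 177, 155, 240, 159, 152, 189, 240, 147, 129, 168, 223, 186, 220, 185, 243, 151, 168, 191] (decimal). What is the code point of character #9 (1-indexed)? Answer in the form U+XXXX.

Offset 0: leading byte 0xF0 = 11110000 → 4-byte char #1 = F0 A3 BE 85.
Offset 4: leading byte 0xF0 = 11110000 → 4-byte char #2 = F0 93 89 AE.
Offset 8: leading byte 0xF0 = 11110000 → 4-byte char #3 = F0 AF 89 93.
Offset 12: leading byte 0xF3 = 11110011 → 4-byte char #4 = F3 B0 B2 99.
Offset 16: leading byte 0xD7 = 11010111 → 2-byte char #5 = D7 A7.
Offset 18: leading byte 0xE8 = 11101000 → 3-byte char #6 = E8 B1 9B.
Offset 21: leading byte 0xF0 = 11110000 → 4-byte char #7 = F0 9F 98 BD.
Offset 25: leading byte 0xF0 = 11110000 → 4-byte char #8 = F0 93 81 A8.
Offset 29: leading byte 0xDF = 11011111 → 2-byte char #9 = DF BA.
Leading byte 0xDF = 11011111 matches 110xxxxx → 2-byte sequence.
Byte 1: 0xDF = 11011111, payload 11111 (5 bits).
Byte 2: 0xBA = 10111010 (10xxxxxx ✓), payload 111010.
Concatenate: 11111111010 = 0x7FA (11 bits → U+07FA).

U+07FA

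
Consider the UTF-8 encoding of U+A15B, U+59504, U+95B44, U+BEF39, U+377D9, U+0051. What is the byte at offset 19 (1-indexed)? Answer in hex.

0x99

1-indexed offset 19 is 0-indexed offset 18.
U+A15B → 3-byte form EA 85 9B at offsets 0–2.
U+59504 → 4-byte form F1 99 94 84 at offsets 3–6.
U+95B44 → 4-byte form F2 95 AD 84 at offsets 7–10.
U+BEF39 → 4-byte form F2 BE BC B9 at offsets 11–14.
U+377D9 → 4-byte form F0 B7 9F 99 at offsets 15–18.
Offset 18 falls in char 5's range; it's byte 4 of F0 B7 9F 99 = 0x99.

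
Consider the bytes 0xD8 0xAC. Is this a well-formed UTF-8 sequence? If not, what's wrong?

valid

Leading byte 0xD8 = 11011000 → 2-byte form.
Continuation bytes 0xAC=10101100 all match 10xxxxxx.
Decoded value 0x62C is ≥ 0x80 (shortest form) and not a surrogate.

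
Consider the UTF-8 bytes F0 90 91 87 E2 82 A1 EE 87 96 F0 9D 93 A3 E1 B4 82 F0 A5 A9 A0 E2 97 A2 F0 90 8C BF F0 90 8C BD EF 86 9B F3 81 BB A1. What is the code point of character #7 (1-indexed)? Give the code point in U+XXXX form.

Offset 0: leading byte 0xF0 = 11110000 → 4-byte char #1 = F0 90 91 87.
Offset 4: leading byte 0xE2 = 11100010 → 3-byte char #2 = E2 82 A1.
Offset 7: leading byte 0xEE = 11101110 → 3-byte char #3 = EE 87 96.
Offset 10: leading byte 0xF0 = 11110000 → 4-byte char #4 = F0 9D 93 A3.
Offset 14: leading byte 0xE1 = 11100001 → 3-byte char #5 = E1 B4 82.
Offset 17: leading byte 0xF0 = 11110000 → 4-byte char #6 = F0 A5 A9 A0.
Offset 21: leading byte 0xE2 = 11100010 → 3-byte char #7 = E2 97 A2.
Leading byte 0xE2 = 11100010 matches 1110xxxx → 3-byte sequence.
Byte 1: 0xE2 = 11100010, payload 0010 (4 bits).
Byte 2: 0x97 = 10010111 (10xxxxxx ✓), payload 010111.
Byte 3: 0xA2 = 10100010 (10xxxxxx ✓), payload 100010.
Concatenate: 0010010111100010 = 0x25E2 (16 bits → U+25E2).

U+25E2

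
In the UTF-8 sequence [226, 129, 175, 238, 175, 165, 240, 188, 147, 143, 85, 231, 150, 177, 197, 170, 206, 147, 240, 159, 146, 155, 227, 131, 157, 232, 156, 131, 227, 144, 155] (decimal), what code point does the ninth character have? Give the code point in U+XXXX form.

U+30DD

Offset 0: leading byte 0xE2 = 11100010 → 3-byte char #1 = E2 81 AF.
Offset 3: leading byte 0xEE = 11101110 → 3-byte char #2 = EE AF A5.
Offset 6: leading byte 0xF0 = 11110000 → 4-byte char #3 = F0 BC 93 8F.
Offset 10: leading byte 0x55 = 01010101 → 1-byte char #4 = 55.
Offset 11: leading byte 0xE7 = 11100111 → 3-byte char #5 = E7 96 B1.
Offset 14: leading byte 0xC5 = 11000101 → 2-byte char #6 = C5 AA.
Offset 16: leading byte 0xCE = 11001110 → 2-byte char #7 = CE 93.
Offset 18: leading byte 0xF0 = 11110000 → 4-byte char #8 = F0 9F 92 9B.
Offset 22: leading byte 0xE3 = 11100011 → 3-byte char #9 = E3 83 9D.
Leading byte 0xE3 = 11100011 matches 1110xxxx → 3-byte sequence.
Byte 1: 0xE3 = 11100011, payload 0011 (4 bits).
Byte 2: 0x83 = 10000011 (10xxxxxx ✓), payload 000011.
Byte 3: 0x9D = 10011101 (10xxxxxx ✓), payload 011101.
Concatenate: 0011000011011101 = 0x30DD (16 bits → U+30DD).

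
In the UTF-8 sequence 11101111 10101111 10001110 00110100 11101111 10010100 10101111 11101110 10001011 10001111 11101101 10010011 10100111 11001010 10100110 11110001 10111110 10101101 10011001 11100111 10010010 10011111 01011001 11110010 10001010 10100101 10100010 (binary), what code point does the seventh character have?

Offset 0: leading byte 0xEF = 11101111 → 3-byte char #1 = EF AF 8E.
Offset 3: leading byte 0x34 = 00110100 → 1-byte char #2 = 34.
Offset 4: leading byte 0xEF = 11101111 → 3-byte char #3 = EF 94 AF.
Offset 7: leading byte 0xEE = 11101110 → 3-byte char #4 = EE 8B 8F.
Offset 10: leading byte 0xED = 11101101 → 3-byte char #5 = ED 93 A7.
Offset 13: leading byte 0xCA = 11001010 → 2-byte char #6 = CA A6.
Offset 15: leading byte 0xF1 = 11110001 → 4-byte char #7 = F1 BE AD 99.
Leading byte 0xF1 = 11110001 matches 11110xxx → 4-byte sequence.
Byte 1: 0xF1 = 11110001, payload 001 (3 bits).
Byte 2: 0xBE = 10111110 (10xxxxxx ✓), payload 111110.
Byte 3: 0xAD = 10101101 (10xxxxxx ✓), payload 101101.
Byte 4: 0x99 = 10011001 (10xxxxxx ✓), payload 011001.
Concatenate: 001111110101101011001 = 0x7EB59 (21 bits → U+7EB59).

U+7EB59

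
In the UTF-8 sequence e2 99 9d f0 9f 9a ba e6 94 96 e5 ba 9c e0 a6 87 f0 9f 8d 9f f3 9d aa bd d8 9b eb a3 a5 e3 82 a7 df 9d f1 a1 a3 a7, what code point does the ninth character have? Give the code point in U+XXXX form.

U+B8E5

Offset 0: leading byte 0xE2 = 11100010 → 3-byte char #1 = E2 99 9D.
Offset 3: leading byte 0xF0 = 11110000 → 4-byte char #2 = F0 9F 9A BA.
Offset 7: leading byte 0xE6 = 11100110 → 3-byte char #3 = E6 94 96.
Offset 10: leading byte 0xE5 = 11100101 → 3-byte char #4 = E5 BA 9C.
Offset 13: leading byte 0xE0 = 11100000 → 3-byte char #5 = E0 A6 87.
Offset 16: leading byte 0xF0 = 11110000 → 4-byte char #6 = F0 9F 8D 9F.
Offset 20: leading byte 0xF3 = 11110011 → 4-byte char #7 = F3 9D AA BD.
Offset 24: leading byte 0xD8 = 11011000 → 2-byte char #8 = D8 9B.
Offset 26: leading byte 0xEB = 11101011 → 3-byte char #9 = EB A3 A5.
Leading byte 0xEB = 11101011 matches 1110xxxx → 3-byte sequence.
Byte 1: 0xEB = 11101011, payload 1011 (4 bits).
Byte 2: 0xA3 = 10100011 (10xxxxxx ✓), payload 100011.
Byte 3: 0xA5 = 10100101 (10xxxxxx ✓), payload 100101.
Concatenate: 1011100011100101 = 0xB8E5 (16 bits → U+B8E5).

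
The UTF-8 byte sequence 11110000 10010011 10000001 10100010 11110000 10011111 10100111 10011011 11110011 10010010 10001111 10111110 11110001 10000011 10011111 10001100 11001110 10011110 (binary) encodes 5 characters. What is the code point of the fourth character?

U+437CC

Offset 0: leading byte 0xF0 = 11110000 → 4-byte char #1 = F0 93 81 A2.
Offset 4: leading byte 0xF0 = 11110000 → 4-byte char #2 = F0 9F A7 9B.
Offset 8: leading byte 0xF3 = 11110011 → 4-byte char #3 = F3 92 8F BE.
Offset 12: leading byte 0xF1 = 11110001 → 4-byte char #4 = F1 83 9F 8C.
Leading byte 0xF1 = 11110001 matches 11110xxx → 4-byte sequence.
Byte 1: 0xF1 = 11110001, payload 001 (3 bits).
Byte 2: 0x83 = 10000011 (10xxxxxx ✓), payload 000011.
Byte 3: 0x9F = 10011111 (10xxxxxx ✓), payload 011111.
Byte 4: 0x8C = 10001100 (10xxxxxx ✓), payload 001100.
Concatenate: 001000011011111001100 = 0x437CC (21 bits → U+437CC).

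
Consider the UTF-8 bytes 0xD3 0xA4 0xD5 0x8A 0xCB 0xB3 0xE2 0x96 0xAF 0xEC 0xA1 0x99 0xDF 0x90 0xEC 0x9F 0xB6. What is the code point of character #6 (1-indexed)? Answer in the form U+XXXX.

Offset 0: leading byte 0xD3 = 11010011 → 2-byte char #1 = D3 A4.
Offset 2: leading byte 0xD5 = 11010101 → 2-byte char #2 = D5 8A.
Offset 4: leading byte 0xCB = 11001011 → 2-byte char #3 = CB B3.
Offset 6: leading byte 0xE2 = 11100010 → 3-byte char #4 = E2 96 AF.
Offset 9: leading byte 0xEC = 11101100 → 3-byte char #5 = EC A1 99.
Offset 12: leading byte 0xDF = 11011111 → 2-byte char #6 = DF 90.
Leading byte 0xDF = 11011111 matches 110xxxxx → 2-byte sequence.
Byte 1: 0xDF = 11011111, payload 11111 (5 bits).
Byte 2: 0x90 = 10010000 (10xxxxxx ✓), payload 010000.
Concatenate: 11111010000 = 0x7D0 (11 bits → U+07D0).

U+07D0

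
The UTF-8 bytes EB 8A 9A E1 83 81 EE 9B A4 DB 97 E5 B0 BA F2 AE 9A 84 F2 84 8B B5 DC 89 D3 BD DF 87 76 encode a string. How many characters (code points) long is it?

11

Byte at offset 0: 0xEB = 11101011 → 3-byte char (#1). Advance 3.
Byte at offset 3: 0xE1 = 11100001 → 3-byte char (#2). Advance 3.
Byte at offset 6: 0xEE = 11101110 → 3-byte char (#3). Advance 3.
Byte at offset 9: 0xDB = 11011011 → 2-byte char (#4). Advance 2.
Byte at offset 11: 0xE5 = 11100101 → 3-byte char (#5). Advance 3.
Byte at offset 14: 0xF2 = 11110010 → 4-byte char (#6). Advance 4.
Byte at offset 18: 0xF2 = 11110010 → 4-byte char (#7). Advance 4.
Byte at offset 22: 0xDC = 11011100 → 2-byte char (#8). Advance 2.
Byte at offset 24: 0xD3 = 11010011 → 2-byte char (#9). Advance 2.
Byte at offset 26: 0xDF = 11011111 → 2-byte char (#10). Advance 2.
Byte at offset 28: 0x76 = 01110110 → 1-byte char (#11). Advance 1.
Reached end at offset 29 after 11 code points.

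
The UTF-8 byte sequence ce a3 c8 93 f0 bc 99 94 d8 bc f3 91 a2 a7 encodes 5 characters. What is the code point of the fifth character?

Offset 0: leading byte 0xCE = 11001110 → 2-byte char #1 = CE A3.
Offset 2: leading byte 0xC8 = 11001000 → 2-byte char #2 = C8 93.
Offset 4: leading byte 0xF0 = 11110000 → 4-byte char #3 = F0 BC 99 94.
Offset 8: leading byte 0xD8 = 11011000 → 2-byte char #4 = D8 BC.
Offset 10: leading byte 0xF3 = 11110011 → 4-byte char #5 = F3 91 A2 A7.
Leading byte 0xF3 = 11110011 matches 11110xxx → 4-byte sequence.
Byte 1: 0xF3 = 11110011, payload 011 (3 bits).
Byte 2: 0x91 = 10010001 (10xxxxxx ✓), payload 010001.
Byte 3: 0xA2 = 10100010 (10xxxxxx ✓), payload 100010.
Byte 4: 0xA7 = 10100111 (10xxxxxx ✓), payload 100111.
Concatenate: 011010001100010100111 = 0xD18A7 (21 bits → U+D18A7).

U+D18A7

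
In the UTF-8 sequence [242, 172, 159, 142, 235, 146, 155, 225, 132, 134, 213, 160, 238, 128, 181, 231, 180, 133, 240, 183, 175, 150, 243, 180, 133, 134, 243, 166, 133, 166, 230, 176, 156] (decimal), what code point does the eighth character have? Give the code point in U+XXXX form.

U+F4146

Offset 0: leading byte 0xF2 = 11110010 → 4-byte char #1 = F2 AC 9F 8E.
Offset 4: leading byte 0xEB = 11101011 → 3-byte char #2 = EB 92 9B.
Offset 7: leading byte 0xE1 = 11100001 → 3-byte char #3 = E1 84 86.
Offset 10: leading byte 0xD5 = 11010101 → 2-byte char #4 = D5 A0.
Offset 12: leading byte 0xEE = 11101110 → 3-byte char #5 = EE 80 B5.
Offset 15: leading byte 0xE7 = 11100111 → 3-byte char #6 = E7 B4 85.
Offset 18: leading byte 0xF0 = 11110000 → 4-byte char #7 = F0 B7 AF 96.
Offset 22: leading byte 0xF3 = 11110011 → 4-byte char #8 = F3 B4 85 86.
Leading byte 0xF3 = 11110011 matches 11110xxx → 4-byte sequence.
Byte 1: 0xF3 = 11110011, payload 011 (3 bits).
Byte 2: 0xB4 = 10110100 (10xxxxxx ✓), payload 110100.
Byte 3: 0x85 = 10000101 (10xxxxxx ✓), payload 000101.
Byte 4: 0x86 = 10000110 (10xxxxxx ✓), payload 000110.
Concatenate: 011110100000101000110 = 0xF4146 (21 bits → U+F4146).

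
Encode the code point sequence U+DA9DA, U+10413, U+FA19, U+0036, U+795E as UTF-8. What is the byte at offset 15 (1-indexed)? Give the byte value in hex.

1-indexed offset 15 is 0-indexed offset 14.
U+DA9DA → 4-byte form F3 9A A7 9A at offsets 0–3.
U+10413 → 4-byte form F0 90 90 93 at offsets 4–7.
U+FA19 → 3-byte form EF A8 99 at offsets 8–10.
U+0036 → 1-byte form 36 at offsets 11–11.
U+795E → 3-byte form E7 A5 9E at offsets 12–14.
Offset 14 falls in char 5's range; it's byte 3 of E7 A5 9E = 0x9E.

0x9E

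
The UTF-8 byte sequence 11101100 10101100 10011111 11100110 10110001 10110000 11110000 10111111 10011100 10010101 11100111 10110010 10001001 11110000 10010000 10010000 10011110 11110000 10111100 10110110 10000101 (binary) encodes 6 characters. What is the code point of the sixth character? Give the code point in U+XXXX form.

Offset 0: leading byte 0xEC = 11101100 → 3-byte char #1 = EC AC 9F.
Offset 3: leading byte 0xE6 = 11100110 → 3-byte char #2 = E6 B1 B0.
Offset 6: leading byte 0xF0 = 11110000 → 4-byte char #3 = F0 BF 9C 95.
Offset 10: leading byte 0xE7 = 11100111 → 3-byte char #4 = E7 B2 89.
Offset 13: leading byte 0xF0 = 11110000 → 4-byte char #5 = F0 90 90 9E.
Offset 17: leading byte 0xF0 = 11110000 → 4-byte char #6 = F0 BC B6 85.
Leading byte 0xF0 = 11110000 matches 11110xxx → 4-byte sequence.
Byte 1: 0xF0 = 11110000, payload 000 (3 bits).
Byte 2: 0xBC = 10111100 (10xxxxxx ✓), payload 111100.
Byte 3: 0xB6 = 10110110 (10xxxxxx ✓), payload 110110.
Byte 4: 0x85 = 10000101 (10xxxxxx ✓), payload 000101.
Concatenate: 000111100110110000101 = 0x3CD85 (21 bits → U+3CD85).

U+3CD85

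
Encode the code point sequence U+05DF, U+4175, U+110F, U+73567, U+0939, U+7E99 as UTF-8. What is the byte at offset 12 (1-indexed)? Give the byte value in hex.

1-indexed offset 12 is 0-indexed offset 11.
U+05DF → 2-byte form D7 9F at offsets 0–1.
U+4175 → 3-byte form E4 85 B5 at offsets 2–4.
U+110F → 3-byte form E1 84 8F at offsets 5–7.
U+73567 → 4-byte form F1 B3 95 A7 at offsets 8–11.
Offset 11 falls in char 4's range; it's byte 4 of F1 B3 95 A7 = 0xA7.

0xA7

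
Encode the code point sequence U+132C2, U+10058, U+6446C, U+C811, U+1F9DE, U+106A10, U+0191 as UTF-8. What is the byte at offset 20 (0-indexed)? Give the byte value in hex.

U+132C2 → 4-byte form F0 93 8B 82 at offsets 0–3.
U+10058 → 4-byte form F0 90 81 98 at offsets 4–7.
U+6446C → 4-byte form F1 A4 91 AC at offsets 8–11.
U+C811 → 3-byte form EC A0 91 at offsets 12–14.
U+1F9DE → 4-byte form F0 9F A7 9E at offsets 15–18.
U+106A10 → 4-byte form F4 86 A8 90 at offsets 19–22.
Offset 20 falls in char 6's range; it's byte 2 of F4 86 A8 90 = 0x86.

0x86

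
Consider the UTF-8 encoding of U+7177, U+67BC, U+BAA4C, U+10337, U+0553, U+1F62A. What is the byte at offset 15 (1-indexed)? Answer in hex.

0xD5

1-indexed offset 15 is 0-indexed offset 14.
U+7177 → 3-byte form E7 85 B7 at offsets 0–2.
U+67BC → 3-byte form E6 9E BC at offsets 3–5.
U+BAA4C → 4-byte form F2 BA A9 8C at offsets 6–9.
U+10337 → 4-byte form F0 90 8C B7 at offsets 10–13.
U+0553 → 2-byte form D5 93 at offsets 14–15.
Offset 14 falls in char 5's range; it's byte 1 of D5 93 = 0xD5.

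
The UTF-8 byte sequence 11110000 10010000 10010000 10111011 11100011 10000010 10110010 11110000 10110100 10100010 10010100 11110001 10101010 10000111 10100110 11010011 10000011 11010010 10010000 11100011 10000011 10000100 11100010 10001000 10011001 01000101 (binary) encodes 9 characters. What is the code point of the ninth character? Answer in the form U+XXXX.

Offset 0: leading byte 0xF0 = 11110000 → 4-byte char #1 = F0 90 90 BB.
Offset 4: leading byte 0xE3 = 11100011 → 3-byte char #2 = E3 82 B2.
Offset 7: leading byte 0xF0 = 11110000 → 4-byte char #3 = F0 B4 A2 94.
Offset 11: leading byte 0xF1 = 11110001 → 4-byte char #4 = F1 AA 87 A6.
Offset 15: leading byte 0xD3 = 11010011 → 2-byte char #5 = D3 83.
Offset 17: leading byte 0xD2 = 11010010 → 2-byte char #6 = D2 90.
Offset 19: leading byte 0xE3 = 11100011 → 3-byte char #7 = E3 83 84.
Offset 22: leading byte 0xE2 = 11100010 → 3-byte char #8 = E2 88 99.
Offset 25: leading byte 0x45 = 01000101 → 1-byte char #9 = 45.
Leading byte 0x45 = 01000101 matches 0xxxxxxx → 1-byte sequence.
Byte 1: 0x45 = 01000101, payload 1000101 (7 bits).
Concatenate: 1000101 = 0x45 (7 bits → U+0045).

U+0045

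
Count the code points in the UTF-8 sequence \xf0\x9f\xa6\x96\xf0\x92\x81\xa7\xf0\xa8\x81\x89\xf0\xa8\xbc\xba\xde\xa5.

Byte at offset 0: 0xF0 = 11110000 → 4-byte char (#1). Advance 4.
Byte at offset 4: 0xF0 = 11110000 → 4-byte char (#2). Advance 4.
Byte at offset 8: 0xF0 = 11110000 → 4-byte char (#3). Advance 4.
Byte at offset 12: 0xF0 = 11110000 → 4-byte char (#4). Advance 4.
Byte at offset 16: 0xDE = 11011110 → 2-byte char (#5). Advance 2.
Reached end at offset 18 after 5 code points.

5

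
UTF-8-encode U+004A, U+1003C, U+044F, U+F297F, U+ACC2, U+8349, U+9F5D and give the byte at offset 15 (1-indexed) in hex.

0xE8

1-indexed offset 15 is 0-indexed offset 14.
U+004A → 1-byte form 4A at offsets 0–0.
U+1003C → 4-byte form F0 90 80 BC at offsets 1–4.
U+044F → 2-byte form D1 8F at offsets 5–6.
U+F297F → 4-byte form F3 B2 A5 BF at offsets 7–10.
U+ACC2 → 3-byte form EA B3 82 at offsets 11–13.
U+8349 → 3-byte form E8 8D 89 at offsets 14–16.
Offset 14 falls in char 6's range; it's byte 1 of E8 8D 89 = 0xE8.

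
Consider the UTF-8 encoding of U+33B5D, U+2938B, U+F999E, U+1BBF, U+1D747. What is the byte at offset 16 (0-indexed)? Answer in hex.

0x9D

U+33B5D → 4-byte form F0 B3 AD 9D at offsets 0–3.
U+2938B → 4-byte form F0 A9 8E 8B at offsets 4–7.
U+F999E → 4-byte form F3 B9 A6 9E at offsets 8–11.
U+1BBF → 3-byte form E1 AE BF at offsets 12–14.
U+1D747 → 4-byte form F0 9D 9D 87 at offsets 15–18.
Offset 16 falls in char 5's range; it's byte 2 of F0 9D 9D 87 = 0x9D.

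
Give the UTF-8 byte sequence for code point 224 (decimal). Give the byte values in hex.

U+00E0 = 0xE0 = 224 decimal. In range U+0080–U+07FF → 2-byte form: 110xxxxx 10xxxxxx.
Binary (11 bits): 00011100000.
Split 5+6: 00011 | 100000.
Byte 1: 11000011 = 0xC3.
Byte 2: 10100000 = 0xA0.

C3 A0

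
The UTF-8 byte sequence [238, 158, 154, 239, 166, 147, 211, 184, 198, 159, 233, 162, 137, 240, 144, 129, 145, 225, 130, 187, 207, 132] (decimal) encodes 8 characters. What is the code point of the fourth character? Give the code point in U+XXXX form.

Offset 0: leading byte 0xEE = 11101110 → 3-byte char #1 = EE 9E 9A.
Offset 3: leading byte 0xEF = 11101111 → 3-byte char #2 = EF A6 93.
Offset 6: leading byte 0xD3 = 11010011 → 2-byte char #3 = D3 B8.
Offset 8: leading byte 0xC6 = 11000110 → 2-byte char #4 = C6 9F.
Leading byte 0xC6 = 11000110 matches 110xxxxx → 2-byte sequence.
Byte 1: 0xC6 = 11000110, payload 00110 (5 bits).
Byte 2: 0x9F = 10011111 (10xxxxxx ✓), payload 011111.
Concatenate: 00110011111 = 0x19F (11 bits → U+019F).

U+019F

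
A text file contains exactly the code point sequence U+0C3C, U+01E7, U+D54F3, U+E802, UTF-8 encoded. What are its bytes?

U+0C3C: 3-byte form → E0 B0 BC.
U+01E7: 2-byte form → C7 A7.
U+D54F3: 4-byte form → F3 95 93 B3.
U+E802: 3-byte form → EE A0 82.
Concatenated (12 bytes): E0 B0 BC C7 A7 F3 95 93 B3 EE A0 82.

E0 B0 BC C7 A7 F3 95 93 B3 EE A0 82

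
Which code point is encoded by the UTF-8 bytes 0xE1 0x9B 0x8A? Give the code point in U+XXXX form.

Leading byte 0xE1 = 11100001 matches 1110xxxx → 3-byte sequence.
Byte 1: 0xE1 = 11100001, payload 0001 (4 bits).
Byte 2: 0x9B = 10011011 (10xxxxxx ✓), payload 011011.
Byte 3: 0x8A = 10001010 (10xxxxxx ✓), payload 001010.
Concatenate: 0001011011001010 = 0x16CA (16 bits → U+16CA).

U+16CA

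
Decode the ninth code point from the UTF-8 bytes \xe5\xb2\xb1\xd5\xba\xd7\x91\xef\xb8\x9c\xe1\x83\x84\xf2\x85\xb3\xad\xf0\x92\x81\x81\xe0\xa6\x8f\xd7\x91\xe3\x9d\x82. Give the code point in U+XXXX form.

U+05D1

Offset 0: leading byte 0xE5 = 11100101 → 3-byte char #1 = E5 B2 B1.
Offset 3: leading byte 0xD5 = 11010101 → 2-byte char #2 = D5 BA.
Offset 5: leading byte 0xD7 = 11010111 → 2-byte char #3 = D7 91.
Offset 7: leading byte 0xEF = 11101111 → 3-byte char #4 = EF B8 9C.
Offset 10: leading byte 0xE1 = 11100001 → 3-byte char #5 = E1 83 84.
Offset 13: leading byte 0xF2 = 11110010 → 4-byte char #6 = F2 85 B3 AD.
Offset 17: leading byte 0xF0 = 11110000 → 4-byte char #7 = F0 92 81 81.
Offset 21: leading byte 0xE0 = 11100000 → 3-byte char #8 = E0 A6 8F.
Offset 24: leading byte 0xD7 = 11010111 → 2-byte char #9 = D7 91.
Leading byte 0xD7 = 11010111 matches 110xxxxx → 2-byte sequence.
Byte 1: 0xD7 = 11010111, payload 10111 (5 bits).
Byte 2: 0x91 = 10010001 (10xxxxxx ✓), payload 010001.
Concatenate: 10111010001 = 0x5D1 (11 bits → U+05D1).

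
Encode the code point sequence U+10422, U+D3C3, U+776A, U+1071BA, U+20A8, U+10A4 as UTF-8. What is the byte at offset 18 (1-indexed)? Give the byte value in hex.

0xE1

1-indexed offset 18 is 0-indexed offset 17.
U+10422 → 4-byte form F0 90 90 A2 at offsets 0–3.
U+D3C3 → 3-byte form ED 8F 83 at offsets 4–6.
U+776A → 3-byte form E7 9D AA at offsets 7–9.
U+1071BA → 4-byte form F4 87 86 BA at offsets 10–13.
U+20A8 → 3-byte form E2 82 A8 at offsets 14–16.
U+10A4 → 3-byte form E1 82 A4 at offsets 17–19.
Offset 17 falls in char 6's range; it's byte 1 of E1 82 A4 = 0xE1.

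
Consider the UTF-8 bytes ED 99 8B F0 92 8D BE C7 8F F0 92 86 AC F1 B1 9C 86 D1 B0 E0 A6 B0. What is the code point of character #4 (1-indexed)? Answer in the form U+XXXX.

U+121AC

Offset 0: leading byte 0xED = 11101101 → 3-byte char #1 = ED 99 8B.
Offset 3: leading byte 0xF0 = 11110000 → 4-byte char #2 = F0 92 8D BE.
Offset 7: leading byte 0xC7 = 11000111 → 2-byte char #3 = C7 8F.
Offset 9: leading byte 0xF0 = 11110000 → 4-byte char #4 = F0 92 86 AC.
Leading byte 0xF0 = 11110000 matches 11110xxx → 4-byte sequence.
Byte 1: 0xF0 = 11110000, payload 000 (3 bits).
Byte 2: 0x92 = 10010010 (10xxxxxx ✓), payload 010010.
Byte 3: 0x86 = 10000110 (10xxxxxx ✓), payload 000110.
Byte 4: 0xAC = 10101100 (10xxxxxx ✓), payload 101100.
Concatenate: 000010010000110101100 = 0x121AC (21 bits → U+121AC).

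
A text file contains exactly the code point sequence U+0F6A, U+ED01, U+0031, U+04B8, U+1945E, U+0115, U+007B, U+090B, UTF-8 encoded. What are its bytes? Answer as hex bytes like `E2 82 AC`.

E0 BD AA EE B4 81 31 D2 B8 F0 99 91 9E C4 95 7B E0 A4 8B

U+0F6A: 3-byte form → E0 BD AA.
U+ED01: 3-byte form → EE B4 81.
U+0031: 1-byte form → 31.
U+04B8: 2-byte form → D2 B8.
U+1945E: 4-byte form → F0 99 91 9E.
U+0115: 2-byte form → C4 95.
U+007B: 1-byte form → 7B.
U+090B: 3-byte form → E0 A4 8B.
Concatenated (19 bytes): E0 BD AA EE B4 81 31 D2 B8 F0 99 91 9E C4 95 7B E0 A4 8B.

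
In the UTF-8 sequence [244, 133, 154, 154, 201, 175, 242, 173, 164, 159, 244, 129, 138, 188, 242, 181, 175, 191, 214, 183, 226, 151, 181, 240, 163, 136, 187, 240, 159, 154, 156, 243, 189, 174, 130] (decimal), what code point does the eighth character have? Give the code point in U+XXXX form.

U+2323B

Offset 0: leading byte 0xF4 = 11110100 → 4-byte char #1 = F4 85 9A 9A.
Offset 4: leading byte 0xC9 = 11001001 → 2-byte char #2 = C9 AF.
Offset 6: leading byte 0xF2 = 11110010 → 4-byte char #3 = F2 AD A4 9F.
Offset 10: leading byte 0xF4 = 11110100 → 4-byte char #4 = F4 81 8A BC.
Offset 14: leading byte 0xF2 = 11110010 → 4-byte char #5 = F2 B5 AF BF.
Offset 18: leading byte 0xD6 = 11010110 → 2-byte char #6 = D6 B7.
Offset 20: leading byte 0xE2 = 11100010 → 3-byte char #7 = E2 97 B5.
Offset 23: leading byte 0xF0 = 11110000 → 4-byte char #8 = F0 A3 88 BB.
Leading byte 0xF0 = 11110000 matches 11110xxx → 4-byte sequence.
Byte 1: 0xF0 = 11110000, payload 000 (3 bits).
Byte 2: 0xA3 = 10100011 (10xxxxxx ✓), payload 100011.
Byte 3: 0x88 = 10001000 (10xxxxxx ✓), payload 001000.
Byte 4: 0xBB = 10111011 (10xxxxxx ✓), payload 111011.
Concatenate: 000100011001000111011 = 0x2323B (21 bits → U+2323B).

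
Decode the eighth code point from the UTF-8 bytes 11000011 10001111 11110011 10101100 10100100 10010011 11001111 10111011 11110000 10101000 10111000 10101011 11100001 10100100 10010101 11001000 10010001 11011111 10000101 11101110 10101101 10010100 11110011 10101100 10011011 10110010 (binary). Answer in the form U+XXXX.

Offset 0: leading byte 0xC3 = 11000011 → 2-byte char #1 = C3 8F.
Offset 2: leading byte 0xF3 = 11110011 → 4-byte char #2 = F3 AC A4 93.
Offset 6: leading byte 0xCF = 11001111 → 2-byte char #3 = CF BB.
Offset 8: leading byte 0xF0 = 11110000 → 4-byte char #4 = F0 A8 B8 AB.
Offset 12: leading byte 0xE1 = 11100001 → 3-byte char #5 = E1 A4 95.
Offset 15: leading byte 0xC8 = 11001000 → 2-byte char #6 = C8 91.
Offset 17: leading byte 0xDF = 11011111 → 2-byte char #7 = DF 85.
Offset 19: leading byte 0xEE = 11101110 → 3-byte char #8 = EE AD 94.
Leading byte 0xEE = 11101110 matches 1110xxxx → 3-byte sequence.
Byte 1: 0xEE = 11101110, payload 1110 (4 bits).
Byte 2: 0xAD = 10101101 (10xxxxxx ✓), payload 101101.
Byte 3: 0x94 = 10010100 (10xxxxxx ✓), payload 010100.
Concatenate: 1110101101010100 = 0xEB54 (16 bits → U+EB54).

U+EB54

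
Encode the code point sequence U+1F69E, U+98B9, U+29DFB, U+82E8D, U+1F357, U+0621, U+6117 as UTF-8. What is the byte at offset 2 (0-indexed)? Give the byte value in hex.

0x9A

U+1F69E → 4-byte form F0 9F 9A 9E at offsets 0–3.
Offset 2 falls in char 1's range; it's byte 3 of F0 9F 9A 9E = 0x9A.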